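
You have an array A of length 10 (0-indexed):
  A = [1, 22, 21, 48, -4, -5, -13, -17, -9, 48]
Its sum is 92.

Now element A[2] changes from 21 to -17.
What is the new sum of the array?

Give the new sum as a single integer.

Answer: 54

Derivation:
Old value at index 2: 21
New value at index 2: -17
Delta = -17 - 21 = -38
New sum = old_sum + delta = 92 + (-38) = 54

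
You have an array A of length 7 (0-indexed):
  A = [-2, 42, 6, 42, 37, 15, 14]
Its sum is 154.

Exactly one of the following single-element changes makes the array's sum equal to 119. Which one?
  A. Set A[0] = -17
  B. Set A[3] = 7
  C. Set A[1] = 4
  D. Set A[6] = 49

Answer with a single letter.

Answer: B

Derivation:
Option A: A[0] -2->-17, delta=-15, new_sum=154+(-15)=139
Option B: A[3] 42->7, delta=-35, new_sum=154+(-35)=119 <-- matches target
Option C: A[1] 42->4, delta=-38, new_sum=154+(-38)=116
Option D: A[6] 14->49, delta=35, new_sum=154+(35)=189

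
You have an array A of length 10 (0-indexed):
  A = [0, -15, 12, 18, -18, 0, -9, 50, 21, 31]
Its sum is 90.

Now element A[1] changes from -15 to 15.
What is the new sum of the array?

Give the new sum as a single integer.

Old value at index 1: -15
New value at index 1: 15
Delta = 15 - -15 = 30
New sum = old_sum + delta = 90 + (30) = 120

Answer: 120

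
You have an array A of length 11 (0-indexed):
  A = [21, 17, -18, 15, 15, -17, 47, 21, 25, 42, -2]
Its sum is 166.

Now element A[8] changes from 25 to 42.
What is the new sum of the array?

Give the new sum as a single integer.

Old value at index 8: 25
New value at index 8: 42
Delta = 42 - 25 = 17
New sum = old_sum + delta = 166 + (17) = 183

Answer: 183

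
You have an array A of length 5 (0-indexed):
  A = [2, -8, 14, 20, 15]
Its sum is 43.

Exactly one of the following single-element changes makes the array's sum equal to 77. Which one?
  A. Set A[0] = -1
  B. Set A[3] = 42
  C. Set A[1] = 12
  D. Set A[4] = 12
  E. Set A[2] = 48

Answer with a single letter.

Option A: A[0] 2->-1, delta=-3, new_sum=43+(-3)=40
Option B: A[3] 20->42, delta=22, new_sum=43+(22)=65
Option C: A[1] -8->12, delta=20, new_sum=43+(20)=63
Option D: A[4] 15->12, delta=-3, new_sum=43+(-3)=40
Option E: A[2] 14->48, delta=34, new_sum=43+(34)=77 <-- matches target

Answer: E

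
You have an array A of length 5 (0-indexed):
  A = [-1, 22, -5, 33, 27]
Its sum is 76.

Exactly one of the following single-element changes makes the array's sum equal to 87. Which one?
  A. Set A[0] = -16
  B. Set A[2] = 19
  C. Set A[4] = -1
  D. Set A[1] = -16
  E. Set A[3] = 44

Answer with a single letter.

Answer: E

Derivation:
Option A: A[0] -1->-16, delta=-15, new_sum=76+(-15)=61
Option B: A[2] -5->19, delta=24, new_sum=76+(24)=100
Option C: A[4] 27->-1, delta=-28, new_sum=76+(-28)=48
Option D: A[1] 22->-16, delta=-38, new_sum=76+(-38)=38
Option E: A[3] 33->44, delta=11, new_sum=76+(11)=87 <-- matches target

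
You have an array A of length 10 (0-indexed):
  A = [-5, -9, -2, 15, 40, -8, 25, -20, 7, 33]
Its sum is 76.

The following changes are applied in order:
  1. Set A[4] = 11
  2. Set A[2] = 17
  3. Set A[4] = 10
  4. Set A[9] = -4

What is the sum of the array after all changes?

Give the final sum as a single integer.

Initial sum: 76
Change 1: A[4] 40 -> 11, delta = -29, sum = 47
Change 2: A[2] -2 -> 17, delta = 19, sum = 66
Change 3: A[4] 11 -> 10, delta = -1, sum = 65
Change 4: A[9] 33 -> -4, delta = -37, sum = 28

Answer: 28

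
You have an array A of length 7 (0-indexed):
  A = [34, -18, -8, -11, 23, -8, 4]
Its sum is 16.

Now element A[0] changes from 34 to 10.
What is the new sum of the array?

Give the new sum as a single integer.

Old value at index 0: 34
New value at index 0: 10
Delta = 10 - 34 = -24
New sum = old_sum + delta = 16 + (-24) = -8

Answer: -8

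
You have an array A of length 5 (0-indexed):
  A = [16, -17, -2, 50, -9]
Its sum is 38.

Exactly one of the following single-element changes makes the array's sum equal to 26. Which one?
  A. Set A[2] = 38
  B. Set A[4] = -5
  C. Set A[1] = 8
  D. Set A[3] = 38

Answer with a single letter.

Answer: D

Derivation:
Option A: A[2] -2->38, delta=40, new_sum=38+(40)=78
Option B: A[4] -9->-5, delta=4, new_sum=38+(4)=42
Option C: A[1] -17->8, delta=25, new_sum=38+(25)=63
Option D: A[3] 50->38, delta=-12, new_sum=38+(-12)=26 <-- matches target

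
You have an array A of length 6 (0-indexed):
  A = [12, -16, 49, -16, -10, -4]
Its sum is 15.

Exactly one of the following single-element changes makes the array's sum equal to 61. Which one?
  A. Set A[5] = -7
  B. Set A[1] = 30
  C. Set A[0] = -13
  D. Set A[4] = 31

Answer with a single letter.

Option A: A[5] -4->-7, delta=-3, new_sum=15+(-3)=12
Option B: A[1] -16->30, delta=46, new_sum=15+(46)=61 <-- matches target
Option C: A[0] 12->-13, delta=-25, new_sum=15+(-25)=-10
Option D: A[4] -10->31, delta=41, new_sum=15+(41)=56

Answer: B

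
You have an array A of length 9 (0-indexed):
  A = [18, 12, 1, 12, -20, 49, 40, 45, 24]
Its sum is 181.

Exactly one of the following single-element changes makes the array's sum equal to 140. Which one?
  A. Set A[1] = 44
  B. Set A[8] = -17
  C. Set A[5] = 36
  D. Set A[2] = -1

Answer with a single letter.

Answer: B

Derivation:
Option A: A[1] 12->44, delta=32, new_sum=181+(32)=213
Option B: A[8] 24->-17, delta=-41, new_sum=181+(-41)=140 <-- matches target
Option C: A[5] 49->36, delta=-13, new_sum=181+(-13)=168
Option D: A[2] 1->-1, delta=-2, new_sum=181+(-2)=179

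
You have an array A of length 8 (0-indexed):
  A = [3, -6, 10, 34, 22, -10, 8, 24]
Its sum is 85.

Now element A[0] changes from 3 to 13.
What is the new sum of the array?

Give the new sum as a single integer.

Answer: 95

Derivation:
Old value at index 0: 3
New value at index 0: 13
Delta = 13 - 3 = 10
New sum = old_sum + delta = 85 + (10) = 95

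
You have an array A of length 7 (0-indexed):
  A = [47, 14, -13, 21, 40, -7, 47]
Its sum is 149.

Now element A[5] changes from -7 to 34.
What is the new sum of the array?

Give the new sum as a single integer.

Old value at index 5: -7
New value at index 5: 34
Delta = 34 - -7 = 41
New sum = old_sum + delta = 149 + (41) = 190

Answer: 190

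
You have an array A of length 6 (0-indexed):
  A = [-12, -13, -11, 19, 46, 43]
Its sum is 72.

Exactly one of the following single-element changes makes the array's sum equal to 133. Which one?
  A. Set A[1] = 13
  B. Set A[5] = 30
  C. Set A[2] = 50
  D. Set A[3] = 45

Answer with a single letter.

Answer: C

Derivation:
Option A: A[1] -13->13, delta=26, new_sum=72+(26)=98
Option B: A[5] 43->30, delta=-13, new_sum=72+(-13)=59
Option C: A[2] -11->50, delta=61, new_sum=72+(61)=133 <-- matches target
Option D: A[3] 19->45, delta=26, new_sum=72+(26)=98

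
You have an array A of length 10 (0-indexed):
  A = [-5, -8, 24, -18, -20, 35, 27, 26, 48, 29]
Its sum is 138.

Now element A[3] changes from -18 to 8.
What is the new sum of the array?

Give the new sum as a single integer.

Answer: 164

Derivation:
Old value at index 3: -18
New value at index 3: 8
Delta = 8 - -18 = 26
New sum = old_sum + delta = 138 + (26) = 164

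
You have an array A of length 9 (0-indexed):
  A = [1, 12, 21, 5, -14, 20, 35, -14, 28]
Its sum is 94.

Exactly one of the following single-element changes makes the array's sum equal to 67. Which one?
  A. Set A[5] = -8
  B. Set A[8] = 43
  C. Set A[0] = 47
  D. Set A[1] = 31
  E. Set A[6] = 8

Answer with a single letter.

Answer: E

Derivation:
Option A: A[5] 20->-8, delta=-28, new_sum=94+(-28)=66
Option B: A[8] 28->43, delta=15, new_sum=94+(15)=109
Option C: A[0] 1->47, delta=46, new_sum=94+(46)=140
Option D: A[1] 12->31, delta=19, new_sum=94+(19)=113
Option E: A[6] 35->8, delta=-27, new_sum=94+(-27)=67 <-- matches target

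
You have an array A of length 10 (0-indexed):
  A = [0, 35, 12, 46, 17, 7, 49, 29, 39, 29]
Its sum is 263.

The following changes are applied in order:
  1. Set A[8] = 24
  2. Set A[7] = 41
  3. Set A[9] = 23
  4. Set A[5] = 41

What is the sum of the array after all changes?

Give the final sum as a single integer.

Answer: 288

Derivation:
Initial sum: 263
Change 1: A[8] 39 -> 24, delta = -15, sum = 248
Change 2: A[7] 29 -> 41, delta = 12, sum = 260
Change 3: A[9] 29 -> 23, delta = -6, sum = 254
Change 4: A[5] 7 -> 41, delta = 34, sum = 288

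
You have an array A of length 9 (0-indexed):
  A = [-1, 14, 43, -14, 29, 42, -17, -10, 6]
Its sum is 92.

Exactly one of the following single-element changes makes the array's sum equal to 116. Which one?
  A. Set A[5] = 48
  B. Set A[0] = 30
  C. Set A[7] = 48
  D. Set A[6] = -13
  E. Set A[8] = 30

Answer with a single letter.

Answer: E

Derivation:
Option A: A[5] 42->48, delta=6, new_sum=92+(6)=98
Option B: A[0] -1->30, delta=31, new_sum=92+(31)=123
Option C: A[7] -10->48, delta=58, new_sum=92+(58)=150
Option D: A[6] -17->-13, delta=4, new_sum=92+(4)=96
Option E: A[8] 6->30, delta=24, new_sum=92+(24)=116 <-- matches target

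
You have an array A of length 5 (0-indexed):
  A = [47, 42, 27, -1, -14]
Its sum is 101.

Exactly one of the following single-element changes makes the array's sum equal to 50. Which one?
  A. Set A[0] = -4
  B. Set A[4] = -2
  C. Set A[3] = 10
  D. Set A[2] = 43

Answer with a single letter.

Option A: A[0] 47->-4, delta=-51, new_sum=101+(-51)=50 <-- matches target
Option B: A[4] -14->-2, delta=12, new_sum=101+(12)=113
Option C: A[3] -1->10, delta=11, new_sum=101+(11)=112
Option D: A[2] 27->43, delta=16, new_sum=101+(16)=117

Answer: A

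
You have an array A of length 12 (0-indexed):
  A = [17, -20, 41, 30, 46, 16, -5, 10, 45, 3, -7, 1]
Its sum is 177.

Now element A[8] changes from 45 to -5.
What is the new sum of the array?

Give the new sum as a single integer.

Old value at index 8: 45
New value at index 8: -5
Delta = -5 - 45 = -50
New sum = old_sum + delta = 177 + (-50) = 127

Answer: 127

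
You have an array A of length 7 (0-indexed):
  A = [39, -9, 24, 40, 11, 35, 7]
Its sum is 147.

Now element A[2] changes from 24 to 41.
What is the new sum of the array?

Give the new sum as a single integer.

Old value at index 2: 24
New value at index 2: 41
Delta = 41 - 24 = 17
New sum = old_sum + delta = 147 + (17) = 164

Answer: 164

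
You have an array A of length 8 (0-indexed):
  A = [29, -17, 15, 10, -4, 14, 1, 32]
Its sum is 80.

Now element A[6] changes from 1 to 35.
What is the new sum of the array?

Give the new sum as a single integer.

Old value at index 6: 1
New value at index 6: 35
Delta = 35 - 1 = 34
New sum = old_sum + delta = 80 + (34) = 114

Answer: 114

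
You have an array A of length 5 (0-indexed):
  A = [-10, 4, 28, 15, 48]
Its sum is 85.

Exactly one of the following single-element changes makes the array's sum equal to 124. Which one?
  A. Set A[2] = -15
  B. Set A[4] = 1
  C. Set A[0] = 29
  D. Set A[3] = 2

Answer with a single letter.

Option A: A[2] 28->-15, delta=-43, new_sum=85+(-43)=42
Option B: A[4] 48->1, delta=-47, new_sum=85+(-47)=38
Option C: A[0] -10->29, delta=39, new_sum=85+(39)=124 <-- matches target
Option D: A[3] 15->2, delta=-13, new_sum=85+(-13)=72

Answer: C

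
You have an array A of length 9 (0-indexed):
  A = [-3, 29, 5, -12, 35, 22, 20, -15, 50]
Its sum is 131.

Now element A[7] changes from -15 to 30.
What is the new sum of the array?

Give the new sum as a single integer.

Old value at index 7: -15
New value at index 7: 30
Delta = 30 - -15 = 45
New sum = old_sum + delta = 131 + (45) = 176

Answer: 176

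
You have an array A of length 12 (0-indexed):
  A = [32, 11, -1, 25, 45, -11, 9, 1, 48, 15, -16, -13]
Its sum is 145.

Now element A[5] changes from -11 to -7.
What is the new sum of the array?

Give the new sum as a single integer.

Answer: 149

Derivation:
Old value at index 5: -11
New value at index 5: -7
Delta = -7 - -11 = 4
New sum = old_sum + delta = 145 + (4) = 149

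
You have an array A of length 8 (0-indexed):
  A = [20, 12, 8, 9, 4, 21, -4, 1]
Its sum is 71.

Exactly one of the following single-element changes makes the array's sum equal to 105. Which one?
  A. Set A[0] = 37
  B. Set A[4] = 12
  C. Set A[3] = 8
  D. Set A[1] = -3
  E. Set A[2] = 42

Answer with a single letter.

Option A: A[0] 20->37, delta=17, new_sum=71+(17)=88
Option B: A[4] 4->12, delta=8, new_sum=71+(8)=79
Option C: A[3] 9->8, delta=-1, new_sum=71+(-1)=70
Option D: A[1] 12->-3, delta=-15, new_sum=71+(-15)=56
Option E: A[2] 8->42, delta=34, new_sum=71+(34)=105 <-- matches target

Answer: E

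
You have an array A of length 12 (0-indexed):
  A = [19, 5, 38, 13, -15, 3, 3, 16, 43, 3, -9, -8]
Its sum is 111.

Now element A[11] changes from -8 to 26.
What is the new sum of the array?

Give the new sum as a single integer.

Old value at index 11: -8
New value at index 11: 26
Delta = 26 - -8 = 34
New sum = old_sum + delta = 111 + (34) = 145

Answer: 145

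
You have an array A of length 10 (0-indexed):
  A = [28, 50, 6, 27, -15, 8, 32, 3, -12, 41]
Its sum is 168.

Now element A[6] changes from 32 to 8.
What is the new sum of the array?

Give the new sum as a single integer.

Answer: 144

Derivation:
Old value at index 6: 32
New value at index 6: 8
Delta = 8 - 32 = -24
New sum = old_sum + delta = 168 + (-24) = 144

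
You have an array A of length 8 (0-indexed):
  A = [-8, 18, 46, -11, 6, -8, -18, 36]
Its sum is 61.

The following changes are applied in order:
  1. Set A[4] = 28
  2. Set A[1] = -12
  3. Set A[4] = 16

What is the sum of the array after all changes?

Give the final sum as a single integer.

Initial sum: 61
Change 1: A[4] 6 -> 28, delta = 22, sum = 83
Change 2: A[1] 18 -> -12, delta = -30, sum = 53
Change 3: A[4] 28 -> 16, delta = -12, sum = 41

Answer: 41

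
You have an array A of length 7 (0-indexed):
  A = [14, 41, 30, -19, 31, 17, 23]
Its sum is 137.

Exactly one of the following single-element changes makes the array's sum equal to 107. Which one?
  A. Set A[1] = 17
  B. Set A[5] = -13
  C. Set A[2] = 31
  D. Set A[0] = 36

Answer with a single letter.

Option A: A[1] 41->17, delta=-24, new_sum=137+(-24)=113
Option B: A[5] 17->-13, delta=-30, new_sum=137+(-30)=107 <-- matches target
Option C: A[2] 30->31, delta=1, new_sum=137+(1)=138
Option D: A[0] 14->36, delta=22, new_sum=137+(22)=159

Answer: B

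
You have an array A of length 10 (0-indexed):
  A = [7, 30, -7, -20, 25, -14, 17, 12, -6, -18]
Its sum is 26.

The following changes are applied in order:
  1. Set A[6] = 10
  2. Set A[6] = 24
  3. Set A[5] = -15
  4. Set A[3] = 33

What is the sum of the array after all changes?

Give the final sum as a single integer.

Initial sum: 26
Change 1: A[6] 17 -> 10, delta = -7, sum = 19
Change 2: A[6] 10 -> 24, delta = 14, sum = 33
Change 3: A[5] -14 -> -15, delta = -1, sum = 32
Change 4: A[3] -20 -> 33, delta = 53, sum = 85

Answer: 85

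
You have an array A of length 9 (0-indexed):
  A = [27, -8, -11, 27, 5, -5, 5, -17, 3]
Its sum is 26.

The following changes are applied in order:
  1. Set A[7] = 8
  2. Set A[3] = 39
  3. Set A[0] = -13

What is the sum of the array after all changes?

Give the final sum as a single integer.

Initial sum: 26
Change 1: A[7] -17 -> 8, delta = 25, sum = 51
Change 2: A[3] 27 -> 39, delta = 12, sum = 63
Change 3: A[0] 27 -> -13, delta = -40, sum = 23

Answer: 23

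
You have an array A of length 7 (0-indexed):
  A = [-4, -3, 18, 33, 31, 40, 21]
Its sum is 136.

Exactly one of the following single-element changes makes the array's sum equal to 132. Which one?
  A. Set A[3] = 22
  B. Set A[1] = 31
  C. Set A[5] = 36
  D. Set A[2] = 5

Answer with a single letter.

Answer: C

Derivation:
Option A: A[3] 33->22, delta=-11, new_sum=136+(-11)=125
Option B: A[1] -3->31, delta=34, new_sum=136+(34)=170
Option C: A[5] 40->36, delta=-4, new_sum=136+(-4)=132 <-- matches target
Option D: A[2] 18->5, delta=-13, new_sum=136+(-13)=123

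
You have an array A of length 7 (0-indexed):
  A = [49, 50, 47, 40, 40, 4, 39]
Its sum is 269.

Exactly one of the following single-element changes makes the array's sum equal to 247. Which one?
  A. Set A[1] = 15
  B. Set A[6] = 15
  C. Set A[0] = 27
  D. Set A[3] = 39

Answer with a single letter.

Option A: A[1] 50->15, delta=-35, new_sum=269+(-35)=234
Option B: A[6] 39->15, delta=-24, new_sum=269+(-24)=245
Option C: A[0] 49->27, delta=-22, new_sum=269+(-22)=247 <-- matches target
Option D: A[3] 40->39, delta=-1, new_sum=269+(-1)=268

Answer: C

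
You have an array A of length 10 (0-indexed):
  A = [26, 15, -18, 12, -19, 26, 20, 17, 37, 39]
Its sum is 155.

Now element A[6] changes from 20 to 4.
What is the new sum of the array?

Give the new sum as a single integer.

Answer: 139

Derivation:
Old value at index 6: 20
New value at index 6: 4
Delta = 4 - 20 = -16
New sum = old_sum + delta = 155 + (-16) = 139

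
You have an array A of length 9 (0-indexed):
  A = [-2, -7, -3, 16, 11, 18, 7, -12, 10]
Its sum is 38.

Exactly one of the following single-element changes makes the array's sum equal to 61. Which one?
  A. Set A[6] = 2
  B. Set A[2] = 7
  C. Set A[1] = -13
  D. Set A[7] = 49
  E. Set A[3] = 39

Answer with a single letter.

Answer: E

Derivation:
Option A: A[6] 7->2, delta=-5, new_sum=38+(-5)=33
Option B: A[2] -3->7, delta=10, new_sum=38+(10)=48
Option C: A[1] -7->-13, delta=-6, new_sum=38+(-6)=32
Option D: A[7] -12->49, delta=61, new_sum=38+(61)=99
Option E: A[3] 16->39, delta=23, new_sum=38+(23)=61 <-- matches target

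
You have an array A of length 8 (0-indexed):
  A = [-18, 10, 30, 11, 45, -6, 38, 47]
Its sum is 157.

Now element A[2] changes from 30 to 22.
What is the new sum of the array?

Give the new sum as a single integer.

Old value at index 2: 30
New value at index 2: 22
Delta = 22 - 30 = -8
New sum = old_sum + delta = 157 + (-8) = 149

Answer: 149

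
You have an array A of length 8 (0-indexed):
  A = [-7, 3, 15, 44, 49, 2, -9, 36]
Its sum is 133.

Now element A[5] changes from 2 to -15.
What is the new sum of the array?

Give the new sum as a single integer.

Answer: 116

Derivation:
Old value at index 5: 2
New value at index 5: -15
Delta = -15 - 2 = -17
New sum = old_sum + delta = 133 + (-17) = 116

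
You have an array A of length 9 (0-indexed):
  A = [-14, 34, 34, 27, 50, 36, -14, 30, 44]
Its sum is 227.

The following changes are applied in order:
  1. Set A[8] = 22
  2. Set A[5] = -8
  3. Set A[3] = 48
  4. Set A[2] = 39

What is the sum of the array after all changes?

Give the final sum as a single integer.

Initial sum: 227
Change 1: A[8] 44 -> 22, delta = -22, sum = 205
Change 2: A[5] 36 -> -8, delta = -44, sum = 161
Change 3: A[3] 27 -> 48, delta = 21, sum = 182
Change 4: A[2] 34 -> 39, delta = 5, sum = 187

Answer: 187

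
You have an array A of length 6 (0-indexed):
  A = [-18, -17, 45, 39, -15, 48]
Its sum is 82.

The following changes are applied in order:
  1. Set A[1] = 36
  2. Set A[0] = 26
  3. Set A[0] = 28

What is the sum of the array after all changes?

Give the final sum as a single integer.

Initial sum: 82
Change 1: A[1] -17 -> 36, delta = 53, sum = 135
Change 2: A[0] -18 -> 26, delta = 44, sum = 179
Change 3: A[0] 26 -> 28, delta = 2, sum = 181

Answer: 181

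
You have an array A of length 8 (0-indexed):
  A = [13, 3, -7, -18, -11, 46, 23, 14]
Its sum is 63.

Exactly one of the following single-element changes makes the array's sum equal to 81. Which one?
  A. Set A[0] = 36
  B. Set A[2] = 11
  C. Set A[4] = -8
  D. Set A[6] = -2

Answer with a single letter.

Answer: B

Derivation:
Option A: A[0] 13->36, delta=23, new_sum=63+(23)=86
Option B: A[2] -7->11, delta=18, new_sum=63+(18)=81 <-- matches target
Option C: A[4] -11->-8, delta=3, new_sum=63+(3)=66
Option D: A[6] 23->-2, delta=-25, new_sum=63+(-25)=38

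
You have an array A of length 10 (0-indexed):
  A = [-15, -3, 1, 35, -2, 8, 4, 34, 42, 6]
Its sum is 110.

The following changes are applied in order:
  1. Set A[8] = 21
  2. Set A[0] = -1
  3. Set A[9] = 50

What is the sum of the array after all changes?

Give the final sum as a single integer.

Answer: 147

Derivation:
Initial sum: 110
Change 1: A[8] 42 -> 21, delta = -21, sum = 89
Change 2: A[0] -15 -> -1, delta = 14, sum = 103
Change 3: A[9] 6 -> 50, delta = 44, sum = 147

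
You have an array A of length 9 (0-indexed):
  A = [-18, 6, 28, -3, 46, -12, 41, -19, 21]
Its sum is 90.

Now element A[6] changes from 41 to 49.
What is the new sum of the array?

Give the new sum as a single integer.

Answer: 98

Derivation:
Old value at index 6: 41
New value at index 6: 49
Delta = 49 - 41 = 8
New sum = old_sum + delta = 90 + (8) = 98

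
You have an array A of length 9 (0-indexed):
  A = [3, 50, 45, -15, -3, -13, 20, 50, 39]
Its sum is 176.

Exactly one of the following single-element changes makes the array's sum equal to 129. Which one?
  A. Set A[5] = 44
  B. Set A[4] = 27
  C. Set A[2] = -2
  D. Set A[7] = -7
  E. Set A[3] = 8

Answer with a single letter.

Answer: C

Derivation:
Option A: A[5] -13->44, delta=57, new_sum=176+(57)=233
Option B: A[4] -3->27, delta=30, new_sum=176+(30)=206
Option C: A[2] 45->-2, delta=-47, new_sum=176+(-47)=129 <-- matches target
Option D: A[7] 50->-7, delta=-57, new_sum=176+(-57)=119
Option E: A[3] -15->8, delta=23, new_sum=176+(23)=199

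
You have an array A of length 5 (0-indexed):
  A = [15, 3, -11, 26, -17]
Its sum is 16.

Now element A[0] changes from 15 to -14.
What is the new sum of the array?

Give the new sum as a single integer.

Answer: -13

Derivation:
Old value at index 0: 15
New value at index 0: -14
Delta = -14 - 15 = -29
New sum = old_sum + delta = 16 + (-29) = -13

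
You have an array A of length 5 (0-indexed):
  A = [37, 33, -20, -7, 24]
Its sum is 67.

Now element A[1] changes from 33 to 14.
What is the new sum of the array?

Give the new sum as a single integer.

Answer: 48

Derivation:
Old value at index 1: 33
New value at index 1: 14
Delta = 14 - 33 = -19
New sum = old_sum + delta = 67 + (-19) = 48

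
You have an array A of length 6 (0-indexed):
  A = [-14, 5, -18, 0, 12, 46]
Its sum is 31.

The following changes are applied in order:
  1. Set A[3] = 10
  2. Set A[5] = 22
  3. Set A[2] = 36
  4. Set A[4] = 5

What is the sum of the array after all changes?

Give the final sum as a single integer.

Initial sum: 31
Change 1: A[3] 0 -> 10, delta = 10, sum = 41
Change 2: A[5] 46 -> 22, delta = -24, sum = 17
Change 3: A[2] -18 -> 36, delta = 54, sum = 71
Change 4: A[4] 12 -> 5, delta = -7, sum = 64

Answer: 64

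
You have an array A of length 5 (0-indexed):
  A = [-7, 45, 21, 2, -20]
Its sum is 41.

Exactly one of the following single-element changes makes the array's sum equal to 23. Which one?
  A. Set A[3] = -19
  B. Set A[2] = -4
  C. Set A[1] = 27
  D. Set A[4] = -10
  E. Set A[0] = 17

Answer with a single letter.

Option A: A[3] 2->-19, delta=-21, new_sum=41+(-21)=20
Option B: A[2] 21->-4, delta=-25, new_sum=41+(-25)=16
Option C: A[1] 45->27, delta=-18, new_sum=41+(-18)=23 <-- matches target
Option D: A[4] -20->-10, delta=10, new_sum=41+(10)=51
Option E: A[0] -7->17, delta=24, new_sum=41+(24)=65

Answer: C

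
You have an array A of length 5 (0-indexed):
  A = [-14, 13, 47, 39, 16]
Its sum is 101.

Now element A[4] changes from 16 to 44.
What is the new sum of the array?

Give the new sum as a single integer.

Old value at index 4: 16
New value at index 4: 44
Delta = 44 - 16 = 28
New sum = old_sum + delta = 101 + (28) = 129

Answer: 129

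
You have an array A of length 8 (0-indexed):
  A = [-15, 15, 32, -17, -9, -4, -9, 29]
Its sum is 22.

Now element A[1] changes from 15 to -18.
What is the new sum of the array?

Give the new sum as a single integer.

Old value at index 1: 15
New value at index 1: -18
Delta = -18 - 15 = -33
New sum = old_sum + delta = 22 + (-33) = -11

Answer: -11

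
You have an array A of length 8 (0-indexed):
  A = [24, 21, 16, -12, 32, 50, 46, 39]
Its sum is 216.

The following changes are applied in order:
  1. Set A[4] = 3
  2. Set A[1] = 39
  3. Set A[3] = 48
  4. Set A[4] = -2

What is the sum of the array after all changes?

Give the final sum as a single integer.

Initial sum: 216
Change 1: A[4] 32 -> 3, delta = -29, sum = 187
Change 2: A[1] 21 -> 39, delta = 18, sum = 205
Change 3: A[3] -12 -> 48, delta = 60, sum = 265
Change 4: A[4] 3 -> -2, delta = -5, sum = 260

Answer: 260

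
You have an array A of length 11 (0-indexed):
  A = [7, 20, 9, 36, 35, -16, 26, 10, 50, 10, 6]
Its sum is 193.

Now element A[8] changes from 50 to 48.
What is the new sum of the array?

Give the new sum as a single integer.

Answer: 191

Derivation:
Old value at index 8: 50
New value at index 8: 48
Delta = 48 - 50 = -2
New sum = old_sum + delta = 193 + (-2) = 191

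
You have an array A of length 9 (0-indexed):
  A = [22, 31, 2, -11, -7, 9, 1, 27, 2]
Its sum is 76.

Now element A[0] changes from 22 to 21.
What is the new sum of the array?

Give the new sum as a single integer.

Old value at index 0: 22
New value at index 0: 21
Delta = 21 - 22 = -1
New sum = old_sum + delta = 76 + (-1) = 75

Answer: 75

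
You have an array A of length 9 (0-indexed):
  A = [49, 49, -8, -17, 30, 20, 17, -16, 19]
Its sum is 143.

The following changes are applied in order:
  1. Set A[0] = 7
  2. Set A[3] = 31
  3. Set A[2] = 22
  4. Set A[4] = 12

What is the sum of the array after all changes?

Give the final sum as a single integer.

Initial sum: 143
Change 1: A[0] 49 -> 7, delta = -42, sum = 101
Change 2: A[3] -17 -> 31, delta = 48, sum = 149
Change 3: A[2] -8 -> 22, delta = 30, sum = 179
Change 4: A[4] 30 -> 12, delta = -18, sum = 161

Answer: 161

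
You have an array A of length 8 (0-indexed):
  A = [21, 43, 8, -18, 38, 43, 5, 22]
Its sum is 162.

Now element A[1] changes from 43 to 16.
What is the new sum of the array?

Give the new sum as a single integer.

Answer: 135

Derivation:
Old value at index 1: 43
New value at index 1: 16
Delta = 16 - 43 = -27
New sum = old_sum + delta = 162 + (-27) = 135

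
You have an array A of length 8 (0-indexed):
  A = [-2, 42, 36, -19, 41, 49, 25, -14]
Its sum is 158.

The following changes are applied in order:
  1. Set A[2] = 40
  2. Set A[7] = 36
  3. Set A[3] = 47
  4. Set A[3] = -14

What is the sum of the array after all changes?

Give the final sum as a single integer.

Answer: 217

Derivation:
Initial sum: 158
Change 1: A[2] 36 -> 40, delta = 4, sum = 162
Change 2: A[7] -14 -> 36, delta = 50, sum = 212
Change 3: A[3] -19 -> 47, delta = 66, sum = 278
Change 4: A[3] 47 -> -14, delta = -61, sum = 217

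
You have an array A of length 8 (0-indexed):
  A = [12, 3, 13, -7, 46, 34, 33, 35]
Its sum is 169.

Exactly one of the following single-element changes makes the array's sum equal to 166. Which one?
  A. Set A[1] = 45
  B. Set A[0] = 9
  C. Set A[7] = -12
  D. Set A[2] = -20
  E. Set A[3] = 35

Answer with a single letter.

Answer: B

Derivation:
Option A: A[1] 3->45, delta=42, new_sum=169+(42)=211
Option B: A[0] 12->9, delta=-3, new_sum=169+(-3)=166 <-- matches target
Option C: A[7] 35->-12, delta=-47, new_sum=169+(-47)=122
Option D: A[2] 13->-20, delta=-33, new_sum=169+(-33)=136
Option E: A[3] -7->35, delta=42, new_sum=169+(42)=211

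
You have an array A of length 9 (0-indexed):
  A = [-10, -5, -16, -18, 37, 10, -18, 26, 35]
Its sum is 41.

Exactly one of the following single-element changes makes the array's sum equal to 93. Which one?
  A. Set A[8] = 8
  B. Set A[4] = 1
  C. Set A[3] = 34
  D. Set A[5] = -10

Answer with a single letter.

Option A: A[8] 35->8, delta=-27, new_sum=41+(-27)=14
Option B: A[4] 37->1, delta=-36, new_sum=41+(-36)=5
Option C: A[3] -18->34, delta=52, new_sum=41+(52)=93 <-- matches target
Option D: A[5] 10->-10, delta=-20, new_sum=41+(-20)=21

Answer: C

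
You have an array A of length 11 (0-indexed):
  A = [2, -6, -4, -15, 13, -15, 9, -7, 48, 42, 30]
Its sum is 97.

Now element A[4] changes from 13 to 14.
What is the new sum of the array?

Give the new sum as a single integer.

Answer: 98

Derivation:
Old value at index 4: 13
New value at index 4: 14
Delta = 14 - 13 = 1
New sum = old_sum + delta = 97 + (1) = 98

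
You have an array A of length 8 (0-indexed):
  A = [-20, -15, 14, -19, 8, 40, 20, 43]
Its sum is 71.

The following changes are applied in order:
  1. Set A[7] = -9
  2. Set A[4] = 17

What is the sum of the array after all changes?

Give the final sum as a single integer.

Answer: 28

Derivation:
Initial sum: 71
Change 1: A[7] 43 -> -9, delta = -52, sum = 19
Change 2: A[4] 8 -> 17, delta = 9, sum = 28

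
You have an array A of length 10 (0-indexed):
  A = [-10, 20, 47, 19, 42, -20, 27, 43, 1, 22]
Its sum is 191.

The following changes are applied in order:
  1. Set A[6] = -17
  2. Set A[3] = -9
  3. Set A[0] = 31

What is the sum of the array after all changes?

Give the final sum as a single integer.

Initial sum: 191
Change 1: A[6] 27 -> -17, delta = -44, sum = 147
Change 2: A[3] 19 -> -9, delta = -28, sum = 119
Change 3: A[0] -10 -> 31, delta = 41, sum = 160

Answer: 160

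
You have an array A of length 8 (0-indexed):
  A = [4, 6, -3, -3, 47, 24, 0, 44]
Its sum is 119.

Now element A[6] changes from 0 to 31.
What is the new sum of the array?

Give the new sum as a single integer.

Old value at index 6: 0
New value at index 6: 31
Delta = 31 - 0 = 31
New sum = old_sum + delta = 119 + (31) = 150

Answer: 150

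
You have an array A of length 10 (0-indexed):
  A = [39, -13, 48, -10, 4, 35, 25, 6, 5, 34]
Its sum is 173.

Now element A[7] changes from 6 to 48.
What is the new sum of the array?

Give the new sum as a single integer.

Old value at index 7: 6
New value at index 7: 48
Delta = 48 - 6 = 42
New sum = old_sum + delta = 173 + (42) = 215

Answer: 215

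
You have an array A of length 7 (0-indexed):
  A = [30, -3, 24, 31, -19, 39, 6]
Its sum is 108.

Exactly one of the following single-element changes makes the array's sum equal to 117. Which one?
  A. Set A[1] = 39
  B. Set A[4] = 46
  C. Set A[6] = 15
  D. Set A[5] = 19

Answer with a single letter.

Answer: C

Derivation:
Option A: A[1] -3->39, delta=42, new_sum=108+(42)=150
Option B: A[4] -19->46, delta=65, new_sum=108+(65)=173
Option C: A[6] 6->15, delta=9, new_sum=108+(9)=117 <-- matches target
Option D: A[5] 39->19, delta=-20, new_sum=108+(-20)=88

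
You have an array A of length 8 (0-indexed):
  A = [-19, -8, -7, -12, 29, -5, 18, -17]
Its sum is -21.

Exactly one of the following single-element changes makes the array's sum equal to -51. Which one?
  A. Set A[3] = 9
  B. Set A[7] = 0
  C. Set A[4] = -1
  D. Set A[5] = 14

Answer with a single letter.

Answer: C

Derivation:
Option A: A[3] -12->9, delta=21, new_sum=-21+(21)=0
Option B: A[7] -17->0, delta=17, new_sum=-21+(17)=-4
Option C: A[4] 29->-1, delta=-30, new_sum=-21+(-30)=-51 <-- matches target
Option D: A[5] -5->14, delta=19, new_sum=-21+(19)=-2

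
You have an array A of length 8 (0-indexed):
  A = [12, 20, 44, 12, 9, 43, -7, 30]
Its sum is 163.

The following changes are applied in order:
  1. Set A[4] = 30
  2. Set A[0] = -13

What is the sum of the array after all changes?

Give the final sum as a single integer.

Answer: 159

Derivation:
Initial sum: 163
Change 1: A[4] 9 -> 30, delta = 21, sum = 184
Change 2: A[0] 12 -> -13, delta = -25, sum = 159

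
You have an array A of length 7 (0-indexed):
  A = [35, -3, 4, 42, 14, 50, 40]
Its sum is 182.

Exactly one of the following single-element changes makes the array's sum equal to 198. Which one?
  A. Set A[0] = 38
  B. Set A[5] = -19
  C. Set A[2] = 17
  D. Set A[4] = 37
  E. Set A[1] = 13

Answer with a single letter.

Answer: E

Derivation:
Option A: A[0] 35->38, delta=3, new_sum=182+(3)=185
Option B: A[5] 50->-19, delta=-69, new_sum=182+(-69)=113
Option C: A[2] 4->17, delta=13, new_sum=182+(13)=195
Option D: A[4] 14->37, delta=23, new_sum=182+(23)=205
Option E: A[1] -3->13, delta=16, new_sum=182+(16)=198 <-- matches target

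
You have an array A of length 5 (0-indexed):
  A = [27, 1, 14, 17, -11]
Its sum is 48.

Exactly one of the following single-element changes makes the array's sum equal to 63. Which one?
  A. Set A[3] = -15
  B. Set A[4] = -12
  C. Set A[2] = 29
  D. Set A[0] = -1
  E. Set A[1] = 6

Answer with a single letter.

Option A: A[3] 17->-15, delta=-32, new_sum=48+(-32)=16
Option B: A[4] -11->-12, delta=-1, new_sum=48+(-1)=47
Option C: A[2] 14->29, delta=15, new_sum=48+(15)=63 <-- matches target
Option D: A[0] 27->-1, delta=-28, new_sum=48+(-28)=20
Option E: A[1] 1->6, delta=5, new_sum=48+(5)=53

Answer: C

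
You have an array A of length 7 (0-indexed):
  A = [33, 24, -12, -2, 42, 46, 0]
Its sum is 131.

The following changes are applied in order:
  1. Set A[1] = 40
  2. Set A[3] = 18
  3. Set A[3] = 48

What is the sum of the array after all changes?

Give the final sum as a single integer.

Initial sum: 131
Change 1: A[1] 24 -> 40, delta = 16, sum = 147
Change 2: A[3] -2 -> 18, delta = 20, sum = 167
Change 3: A[3] 18 -> 48, delta = 30, sum = 197

Answer: 197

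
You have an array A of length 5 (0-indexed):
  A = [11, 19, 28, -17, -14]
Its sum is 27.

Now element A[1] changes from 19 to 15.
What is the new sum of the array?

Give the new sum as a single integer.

Answer: 23

Derivation:
Old value at index 1: 19
New value at index 1: 15
Delta = 15 - 19 = -4
New sum = old_sum + delta = 27 + (-4) = 23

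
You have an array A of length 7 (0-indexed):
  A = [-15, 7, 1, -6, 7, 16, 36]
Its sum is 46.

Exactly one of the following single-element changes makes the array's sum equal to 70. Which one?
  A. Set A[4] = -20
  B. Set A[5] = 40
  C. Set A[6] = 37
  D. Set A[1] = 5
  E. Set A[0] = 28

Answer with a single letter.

Answer: B

Derivation:
Option A: A[4] 7->-20, delta=-27, new_sum=46+(-27)=19
Option B: A[5] 16->40, delta=24, new_sum=46+(24)=70 <-- matches target
Option C: A[6] 36->37, delta=1, new_sum=46+(1)=47
Option D: A[1] 7->5, delta=-2, new_sum=46+(-2)=44
Option E: A[0] -15->28, delta=43, new_sum=46+(43)=89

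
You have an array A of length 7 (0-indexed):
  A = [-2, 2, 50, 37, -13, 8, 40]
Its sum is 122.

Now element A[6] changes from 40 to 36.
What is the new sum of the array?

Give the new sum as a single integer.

Old value at index 6: 40
New value at index 6: 36
Delta = 36 - 40 = -4
New sum = old_sum + delta = 122 + (-4) = 118

Answer: 118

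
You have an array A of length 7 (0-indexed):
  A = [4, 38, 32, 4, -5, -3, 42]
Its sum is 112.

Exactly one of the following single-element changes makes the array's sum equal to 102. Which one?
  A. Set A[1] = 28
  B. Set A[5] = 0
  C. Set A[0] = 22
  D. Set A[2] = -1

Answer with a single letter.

Option A: A[1] 38->28, delta=-10, new_sum=112+(-10)=102 <-- matches target
Option B: A[5] -3->0, delta=3, new_sum=112+(3)=115
Option C: A[0] 4->22, delta=18, new_sum=112+(18)=130
Option D: A[2] 32->-1, delta=-33, new_sum=112+(-33)=79

Answer: A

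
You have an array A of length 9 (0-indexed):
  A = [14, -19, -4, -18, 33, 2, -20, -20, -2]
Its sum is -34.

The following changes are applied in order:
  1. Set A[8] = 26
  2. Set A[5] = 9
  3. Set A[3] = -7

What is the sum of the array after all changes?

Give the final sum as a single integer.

Answer: 12

Derivation:
Initial sum: -34
Change 1: A[8] -2 -> 26, delta = 28, sum = -6
Change 2: A[5] 2 -> 9, delta = 7, sum = 1
Change 3: A[3] -18 -> -7, delta = 11, sum = 12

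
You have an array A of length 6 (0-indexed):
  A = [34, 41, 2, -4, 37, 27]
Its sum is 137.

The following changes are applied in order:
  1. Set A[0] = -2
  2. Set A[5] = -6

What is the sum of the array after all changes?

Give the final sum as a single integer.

Initial sum: 137
Change 1: A[0] 34 -> -2, delta = -36, sum = 101
Change 2: A[5] 27 -> -6, delta = -33, sum = 68

Answer: 68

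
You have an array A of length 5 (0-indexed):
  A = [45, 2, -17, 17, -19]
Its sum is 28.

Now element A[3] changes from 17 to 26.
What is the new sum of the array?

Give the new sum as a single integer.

Answer: 37

Derivation:
Old value at index 3: 17
New value at index 3: 26
Delta = 26 - 17 = 9
New sum = old_sum + delta = 28 + (9) = 37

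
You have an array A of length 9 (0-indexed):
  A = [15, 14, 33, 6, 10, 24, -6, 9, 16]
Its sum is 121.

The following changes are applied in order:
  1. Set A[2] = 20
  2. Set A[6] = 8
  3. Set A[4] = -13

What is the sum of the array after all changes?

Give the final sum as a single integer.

Answer: 99

Derivation:
Initial sum: 121
Change 1: A[2] 33 -> 20, delta = -13, sum = 108
Change 2: A[6] -6 -> 8, delta = 14, sum = 122
Change 3: A[4] 10 -> -13, delta = -23, sum = 99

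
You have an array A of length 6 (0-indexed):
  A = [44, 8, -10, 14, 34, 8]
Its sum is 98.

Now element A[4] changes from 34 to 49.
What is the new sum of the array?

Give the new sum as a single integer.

Answer: 113

Derivation:
Old value at index 4: 34
New value at index 4: 49
Delta = 49 - 34 = 15
New sum = old_sum + delta = 98 + (15) = 113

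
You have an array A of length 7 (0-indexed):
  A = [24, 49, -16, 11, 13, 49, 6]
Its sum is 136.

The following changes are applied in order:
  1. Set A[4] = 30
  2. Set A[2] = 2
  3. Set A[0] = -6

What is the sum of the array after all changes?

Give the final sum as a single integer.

Initial sum: 136
Change 1: A[4] 13 -> 30, delta = 17, sum = 153
Change 2: A[2] -16 -> 2, delta = 18, sum = 171
Change 3: A[0] 24 -> -6, delta = -30, sum = 141

Answer: 141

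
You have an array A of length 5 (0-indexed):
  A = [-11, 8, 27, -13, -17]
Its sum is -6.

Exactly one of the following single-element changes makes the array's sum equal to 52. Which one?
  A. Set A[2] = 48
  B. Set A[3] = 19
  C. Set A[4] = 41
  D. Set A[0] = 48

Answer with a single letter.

Option A: A[2] 27->48, delta=21, new_sum=-6+(21)=15
Option B: A[3] -13->19, delta=32, new_sum=-6+(32)=26
Option C: A[4] -17->41, delta=58, new_sum=-6+(58)=52 <-- matches target
Option D: A[0] -11->48, delta=59, new_sum=-6+(59)=53

Answer: C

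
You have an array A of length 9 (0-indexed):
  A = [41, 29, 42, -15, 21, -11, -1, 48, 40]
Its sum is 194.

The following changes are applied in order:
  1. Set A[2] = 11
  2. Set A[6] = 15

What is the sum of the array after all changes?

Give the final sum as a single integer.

Answer: 179

Derivation:
Initial sum: 194
Change 1: A[2] 42 -> 11, delta = -31, sum = 163
Change 2: A[6] -1 -> 15, delta = 16, sum = 179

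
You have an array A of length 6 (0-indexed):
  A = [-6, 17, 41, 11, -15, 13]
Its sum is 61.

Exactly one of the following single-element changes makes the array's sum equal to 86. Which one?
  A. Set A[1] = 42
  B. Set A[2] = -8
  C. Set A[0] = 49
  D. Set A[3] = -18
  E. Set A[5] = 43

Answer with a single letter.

Option A: A[1] 17->42, delta=25, new_sum=61+(25)=86 <-- matches target
Option B: A[2] 41->-8, delta=-49, new_sum=61+(-49)=12
Option C: A[0] -6->49, delta=55, new_sum=61+(55)=116
Option D: A[3] 11->-18, delta=-29, new_sum=61+(-29)=32
Option E: A[5] 13->43, delta=30, new_sum=61+(30)=91

Answer: A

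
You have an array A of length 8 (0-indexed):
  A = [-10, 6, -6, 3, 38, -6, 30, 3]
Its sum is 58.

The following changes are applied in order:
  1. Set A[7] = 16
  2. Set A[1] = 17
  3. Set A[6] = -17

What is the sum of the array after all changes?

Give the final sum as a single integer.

Initial sum: 58
Change 1: A[7] 3 -> 16, delta = 13, sum = 71
Change 2: A[1] 6 -> 17, delta = 11, sum = 82
Change 3: A[6] 30 -> -17, delta = -47, sum = 35

Answer: 35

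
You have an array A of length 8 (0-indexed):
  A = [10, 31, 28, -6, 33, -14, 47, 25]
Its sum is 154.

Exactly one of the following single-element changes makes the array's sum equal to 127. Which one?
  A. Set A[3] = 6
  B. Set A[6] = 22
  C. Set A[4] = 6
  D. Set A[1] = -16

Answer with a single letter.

Answer: C

Derivation:
Option A: A[3] -6->6, delta=12, new_sum=154+(12)=166
Option B: A[6] 47->22, delta=-25, new_sum=154+(-25)=129
Option C: A[4] 33->6, delta=-27, new_sum=154+(-27)=127 <-- matches target
Option D: A[1] 31->-16, delta=-47, new_sum=154+(-47)=107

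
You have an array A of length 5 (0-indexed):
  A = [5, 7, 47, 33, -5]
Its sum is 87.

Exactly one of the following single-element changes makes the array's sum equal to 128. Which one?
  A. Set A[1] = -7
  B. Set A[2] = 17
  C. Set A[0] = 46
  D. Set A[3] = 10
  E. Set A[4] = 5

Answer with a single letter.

Option A: A[1] 7->-7, delta=-14, new_sum=87+(-14)=73
Option B: A[2] 47->17, delta=-30, new_sum=87+(-30)=57
Option C: A[0] 5->46, delta=41, new_sum=87+(41)=128 <-- matches target
Option D: A[3] 33->10, delta=-23, new_sum=87+(-23)=64
Option E: A[4] -5->5, delta=10, new_sum=87+(10)=97

Answer: C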